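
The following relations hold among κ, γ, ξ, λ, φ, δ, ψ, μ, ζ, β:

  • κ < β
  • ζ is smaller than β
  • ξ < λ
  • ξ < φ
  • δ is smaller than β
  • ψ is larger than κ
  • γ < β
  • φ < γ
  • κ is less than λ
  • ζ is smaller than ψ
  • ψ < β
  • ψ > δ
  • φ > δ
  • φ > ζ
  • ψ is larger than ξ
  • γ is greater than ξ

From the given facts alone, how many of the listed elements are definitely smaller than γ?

From γ the given relations immediately reach ξ, φ.
From those, δ, ζ — 4 in total.
No other element is forced below γ by the given relations, so the count is 4.

4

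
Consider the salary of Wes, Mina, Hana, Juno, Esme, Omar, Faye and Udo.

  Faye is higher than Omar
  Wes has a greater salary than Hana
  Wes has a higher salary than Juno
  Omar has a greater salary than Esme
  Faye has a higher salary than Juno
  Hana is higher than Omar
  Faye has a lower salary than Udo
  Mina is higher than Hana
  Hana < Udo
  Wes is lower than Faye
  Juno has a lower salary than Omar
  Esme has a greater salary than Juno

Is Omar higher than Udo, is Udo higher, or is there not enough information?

Omar < Hana and Hana < Wes give Omar < Wes.
Then Wes < Faye extends the chain to Faye.
With Faye < Udo: Omar < Hana < Wes < Faye < Udo.
So Udo is higher.

Udo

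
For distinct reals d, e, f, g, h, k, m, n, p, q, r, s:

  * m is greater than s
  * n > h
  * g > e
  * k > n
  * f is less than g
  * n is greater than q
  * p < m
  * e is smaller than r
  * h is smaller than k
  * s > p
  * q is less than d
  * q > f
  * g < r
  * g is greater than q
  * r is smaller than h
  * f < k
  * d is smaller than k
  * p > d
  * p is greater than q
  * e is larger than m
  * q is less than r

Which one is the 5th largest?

g

Chaining the given pairs: f < q < d < p < s < m < e < g < r < h < n < k.
Counting 5 from the largest end gives g.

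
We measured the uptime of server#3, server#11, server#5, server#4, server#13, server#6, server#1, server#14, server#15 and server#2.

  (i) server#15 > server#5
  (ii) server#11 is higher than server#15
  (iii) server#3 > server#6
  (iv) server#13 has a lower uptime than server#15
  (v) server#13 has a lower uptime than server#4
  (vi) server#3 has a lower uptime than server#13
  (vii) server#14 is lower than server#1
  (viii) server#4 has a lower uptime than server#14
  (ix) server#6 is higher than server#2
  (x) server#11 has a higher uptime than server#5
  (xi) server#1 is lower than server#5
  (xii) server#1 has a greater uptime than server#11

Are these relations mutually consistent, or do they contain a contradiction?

Chaining the given relations yields server#1 < server#5 < server#15 < server#11, so server#1 < server#11. But one relation states server#11 < server#1. These cannot both hold.

inconsistent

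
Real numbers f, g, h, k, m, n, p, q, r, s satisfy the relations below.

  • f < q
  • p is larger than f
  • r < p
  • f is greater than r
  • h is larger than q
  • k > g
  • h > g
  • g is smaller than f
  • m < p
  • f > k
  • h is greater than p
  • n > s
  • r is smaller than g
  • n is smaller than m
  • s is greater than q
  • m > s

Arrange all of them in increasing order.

r < g < k < f < q < s < n < m < p < h

The consecutive links are each given: r < g; g < k; k < f; f < q; q < s; s < n; n < m; m < p; p < h.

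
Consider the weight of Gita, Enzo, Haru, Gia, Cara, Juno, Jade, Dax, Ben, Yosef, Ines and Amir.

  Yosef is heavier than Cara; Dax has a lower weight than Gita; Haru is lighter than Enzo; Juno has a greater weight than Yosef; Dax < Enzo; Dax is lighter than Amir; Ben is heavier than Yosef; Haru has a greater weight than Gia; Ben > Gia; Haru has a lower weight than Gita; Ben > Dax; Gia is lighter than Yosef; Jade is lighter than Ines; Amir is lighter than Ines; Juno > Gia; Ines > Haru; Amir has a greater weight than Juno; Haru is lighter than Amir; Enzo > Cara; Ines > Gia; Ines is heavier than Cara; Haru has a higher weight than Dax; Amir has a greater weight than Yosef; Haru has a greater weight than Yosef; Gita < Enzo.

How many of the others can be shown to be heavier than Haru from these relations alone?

Directly above Haru: Amir, Ines, Gita, Enzo.
Nothing else is reachable above Haru; 4 in all.

4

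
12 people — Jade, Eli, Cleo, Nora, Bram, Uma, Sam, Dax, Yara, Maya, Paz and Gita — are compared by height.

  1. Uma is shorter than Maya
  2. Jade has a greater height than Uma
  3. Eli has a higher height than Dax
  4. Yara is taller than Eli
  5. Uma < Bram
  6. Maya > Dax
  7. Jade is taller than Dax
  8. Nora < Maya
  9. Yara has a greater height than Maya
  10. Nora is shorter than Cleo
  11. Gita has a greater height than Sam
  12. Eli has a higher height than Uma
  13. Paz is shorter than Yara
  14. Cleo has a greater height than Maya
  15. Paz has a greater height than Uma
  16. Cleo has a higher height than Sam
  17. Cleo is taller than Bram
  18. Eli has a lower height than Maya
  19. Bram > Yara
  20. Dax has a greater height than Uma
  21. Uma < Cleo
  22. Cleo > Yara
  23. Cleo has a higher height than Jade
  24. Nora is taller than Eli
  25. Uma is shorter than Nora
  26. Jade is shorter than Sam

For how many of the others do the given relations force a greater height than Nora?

4

The elements the relations force above Nora are Maya, Yara, Bram, Cleo — no chain reaches any other.
That is 4.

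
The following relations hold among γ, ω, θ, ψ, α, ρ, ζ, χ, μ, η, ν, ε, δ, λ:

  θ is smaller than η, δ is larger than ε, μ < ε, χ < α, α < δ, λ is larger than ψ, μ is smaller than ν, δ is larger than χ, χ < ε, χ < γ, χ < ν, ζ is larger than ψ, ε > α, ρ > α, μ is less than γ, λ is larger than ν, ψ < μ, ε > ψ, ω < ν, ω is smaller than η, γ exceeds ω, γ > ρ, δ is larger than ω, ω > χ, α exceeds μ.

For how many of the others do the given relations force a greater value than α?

Directly above α: ρ, ε, δ.
One step further: γ (4 so far).
No other element is forced above α by the given relations, so the count is 4.

4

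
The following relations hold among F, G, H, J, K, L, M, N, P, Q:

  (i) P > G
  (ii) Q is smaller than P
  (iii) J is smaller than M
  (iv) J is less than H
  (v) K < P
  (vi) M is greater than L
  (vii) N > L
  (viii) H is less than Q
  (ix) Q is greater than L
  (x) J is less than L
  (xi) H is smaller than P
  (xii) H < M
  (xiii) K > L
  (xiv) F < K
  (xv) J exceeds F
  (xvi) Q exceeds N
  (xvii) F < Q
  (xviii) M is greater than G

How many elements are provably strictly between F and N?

2

The relations place F below N. An element lies strictly between them when it is forced above F and also forced below N.
Above F: {J, H, L, Q, K, P, M}. Below N: {J, L}.
Intersection: {J, L} — 2.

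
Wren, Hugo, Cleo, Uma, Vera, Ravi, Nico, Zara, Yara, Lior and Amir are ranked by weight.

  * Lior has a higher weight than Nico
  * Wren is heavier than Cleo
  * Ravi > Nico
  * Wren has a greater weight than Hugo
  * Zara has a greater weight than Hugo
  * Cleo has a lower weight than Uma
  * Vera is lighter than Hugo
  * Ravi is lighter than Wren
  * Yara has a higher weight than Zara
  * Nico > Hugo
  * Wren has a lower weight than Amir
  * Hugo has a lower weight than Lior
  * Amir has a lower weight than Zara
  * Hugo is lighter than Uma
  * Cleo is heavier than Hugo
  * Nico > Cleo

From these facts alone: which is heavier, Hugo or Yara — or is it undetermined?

Yara

Hugo < Cleo and Cleo < Nico give Hugo < Nico.
With Nico < Ravi: Hugo < Cleo < Nico < Ravi.
With Ravi < Wren: Hugo < Cleo < Nico < Ravi < Wren.
With Wren < Amir: Hugo < Cleo < Nico < Ravi < Wren < Amir.
Then Amir < Zara extends the chain to Zara.
Then Zara < Yara extends the chain to Yara.
So Yara is heavier.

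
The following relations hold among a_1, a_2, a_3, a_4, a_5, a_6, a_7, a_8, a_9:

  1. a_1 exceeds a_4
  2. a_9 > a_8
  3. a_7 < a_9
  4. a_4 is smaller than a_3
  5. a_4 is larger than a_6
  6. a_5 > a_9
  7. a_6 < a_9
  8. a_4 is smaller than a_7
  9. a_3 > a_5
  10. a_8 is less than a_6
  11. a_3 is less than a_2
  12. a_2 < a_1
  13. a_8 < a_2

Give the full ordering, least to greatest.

a_8 < a_6 < a_4 < a_7 < a_9 < a_5 < a_3 < a_2 < a_1

The consecutive links are each given: a_8 < a_6; a_6 < a_4; a_4 < a_7; a_7 < a_9; a_9 < a_5; a_5 < a_3; a_3 < a_2; a_2 < a_1.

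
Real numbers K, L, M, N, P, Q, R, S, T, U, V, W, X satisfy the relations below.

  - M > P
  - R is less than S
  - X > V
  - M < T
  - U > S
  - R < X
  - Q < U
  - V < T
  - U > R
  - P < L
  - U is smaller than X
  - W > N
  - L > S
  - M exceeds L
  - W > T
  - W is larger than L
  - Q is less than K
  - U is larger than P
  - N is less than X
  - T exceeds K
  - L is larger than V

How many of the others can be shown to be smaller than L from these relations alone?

4

From L the given relations immediately reach V, S, P.
From those, R — 4 in total.
No other element is forced below L by the given relations, so the count is 4.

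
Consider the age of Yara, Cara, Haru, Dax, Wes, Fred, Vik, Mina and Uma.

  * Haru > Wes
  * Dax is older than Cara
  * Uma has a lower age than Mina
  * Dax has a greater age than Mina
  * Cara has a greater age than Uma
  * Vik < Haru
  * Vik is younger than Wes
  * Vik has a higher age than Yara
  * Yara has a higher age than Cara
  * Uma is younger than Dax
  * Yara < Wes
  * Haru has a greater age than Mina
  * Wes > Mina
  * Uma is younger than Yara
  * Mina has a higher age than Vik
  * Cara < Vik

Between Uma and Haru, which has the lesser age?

Uma

Uma < Cara and Cara < Yara give Uma < Yara.
With Yara < Vik: Uma < Cara < Yara < Vik.
Then Vik < Mina extends the chain to Mina.
Then Mina < Wes extends the chain to Wes.
With Wes < Haru: Uma < Cara < Yara < Vik < Mina < Wes < Haru.
So Uma < Haru; Uma is the younger of the two.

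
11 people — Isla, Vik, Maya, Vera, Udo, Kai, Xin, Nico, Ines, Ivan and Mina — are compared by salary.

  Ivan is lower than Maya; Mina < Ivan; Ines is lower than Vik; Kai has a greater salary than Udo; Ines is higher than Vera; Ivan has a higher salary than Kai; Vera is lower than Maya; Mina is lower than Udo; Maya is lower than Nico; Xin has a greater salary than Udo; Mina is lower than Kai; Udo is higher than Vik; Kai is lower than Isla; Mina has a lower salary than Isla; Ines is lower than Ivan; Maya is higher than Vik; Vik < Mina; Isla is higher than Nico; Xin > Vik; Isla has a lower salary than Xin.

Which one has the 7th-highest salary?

Piecing the relations together gives one ordering: Vera < Ines < Vik < Mina < Udo < Kai < Ivan < Maya < Nico < Isla < Xin.
Counting 7 from the largest end gives Udo.

Udo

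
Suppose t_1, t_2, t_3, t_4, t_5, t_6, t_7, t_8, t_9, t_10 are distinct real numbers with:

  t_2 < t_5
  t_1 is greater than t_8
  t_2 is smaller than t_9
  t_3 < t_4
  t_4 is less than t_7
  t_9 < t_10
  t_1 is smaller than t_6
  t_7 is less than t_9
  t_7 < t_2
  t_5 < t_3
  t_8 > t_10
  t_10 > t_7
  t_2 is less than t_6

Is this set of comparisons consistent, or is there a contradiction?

We have t_2 < t_5 stated directly, yet also t_5 < t_3 < t_4 < t_7 < t_2 by chaining the others — so t_5 < t_2. Contradiction.

inconsistent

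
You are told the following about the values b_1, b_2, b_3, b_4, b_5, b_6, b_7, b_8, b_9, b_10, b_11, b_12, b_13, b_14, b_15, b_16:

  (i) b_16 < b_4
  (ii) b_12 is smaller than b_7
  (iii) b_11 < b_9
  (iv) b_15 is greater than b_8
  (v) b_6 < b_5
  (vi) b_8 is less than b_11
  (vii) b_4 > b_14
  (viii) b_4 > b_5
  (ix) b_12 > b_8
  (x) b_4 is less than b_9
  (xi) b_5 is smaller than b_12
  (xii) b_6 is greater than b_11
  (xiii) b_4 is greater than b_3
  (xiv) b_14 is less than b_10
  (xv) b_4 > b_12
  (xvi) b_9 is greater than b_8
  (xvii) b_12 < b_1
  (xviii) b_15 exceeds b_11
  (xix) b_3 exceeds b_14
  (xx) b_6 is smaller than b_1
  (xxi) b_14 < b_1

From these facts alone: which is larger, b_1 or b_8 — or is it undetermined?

Link the given pairs in sequence: b_8 < b_11; b_11 < b_6; b_6 < b_5; b_5 < b_12; b_12 < b_1.
Together: b_8 < b_11 < b_6 < b_5 < b_12 < b_1.
So b_1 is larger.

b_1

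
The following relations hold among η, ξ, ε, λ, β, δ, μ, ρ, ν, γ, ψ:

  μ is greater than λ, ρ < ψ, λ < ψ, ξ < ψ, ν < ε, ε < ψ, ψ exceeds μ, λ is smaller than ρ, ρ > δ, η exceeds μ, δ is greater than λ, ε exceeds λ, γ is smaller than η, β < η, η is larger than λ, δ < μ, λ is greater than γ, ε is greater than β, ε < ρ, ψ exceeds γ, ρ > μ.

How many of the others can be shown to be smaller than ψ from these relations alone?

9

Directly below ψ: γ, ξ, λ, μ, ε, ρ.
One step further: β, δ, ν (9 so far).
Nothing else is reachable below ψ; 9 in all.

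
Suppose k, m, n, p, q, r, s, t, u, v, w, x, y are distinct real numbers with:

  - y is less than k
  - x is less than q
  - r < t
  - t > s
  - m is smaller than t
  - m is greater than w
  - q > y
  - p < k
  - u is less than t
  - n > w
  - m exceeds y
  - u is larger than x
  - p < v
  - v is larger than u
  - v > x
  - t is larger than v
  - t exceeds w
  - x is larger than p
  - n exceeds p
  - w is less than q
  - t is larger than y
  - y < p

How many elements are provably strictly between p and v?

Chaining upward from p reaches: x, q, u, n, k, t.
Chaining downward from v reaches: y, x, u.
Strictly between p and v are those in both lists: x, u — 2 elements.

2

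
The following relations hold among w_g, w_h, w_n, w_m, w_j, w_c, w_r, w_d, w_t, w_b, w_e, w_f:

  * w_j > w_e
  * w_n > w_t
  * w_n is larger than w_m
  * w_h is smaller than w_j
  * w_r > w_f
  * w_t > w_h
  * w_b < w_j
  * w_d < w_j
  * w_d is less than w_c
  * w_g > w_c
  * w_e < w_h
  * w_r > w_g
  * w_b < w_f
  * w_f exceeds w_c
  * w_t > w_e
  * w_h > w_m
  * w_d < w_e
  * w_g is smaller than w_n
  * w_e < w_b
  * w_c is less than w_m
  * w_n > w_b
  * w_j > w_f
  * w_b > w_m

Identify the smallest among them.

w_c is not least since w_d < w_c; w_m is not least since w_c < w_m; w_e is not least since w_d < w_e; w_b is not least since w_e < w_b; w_f is not least since w_b < w_f; w_h is not least since w_e < w_h; w_g is not least since w_c < w_g; w_r is not least since w_f < w_r; w_t is not least since w_e < w_t; w_n is not least since w_g < w_n; w_j is not least since w_d < w_j.
Only w_d has nothing below it, so w_d is the smallest.

w_d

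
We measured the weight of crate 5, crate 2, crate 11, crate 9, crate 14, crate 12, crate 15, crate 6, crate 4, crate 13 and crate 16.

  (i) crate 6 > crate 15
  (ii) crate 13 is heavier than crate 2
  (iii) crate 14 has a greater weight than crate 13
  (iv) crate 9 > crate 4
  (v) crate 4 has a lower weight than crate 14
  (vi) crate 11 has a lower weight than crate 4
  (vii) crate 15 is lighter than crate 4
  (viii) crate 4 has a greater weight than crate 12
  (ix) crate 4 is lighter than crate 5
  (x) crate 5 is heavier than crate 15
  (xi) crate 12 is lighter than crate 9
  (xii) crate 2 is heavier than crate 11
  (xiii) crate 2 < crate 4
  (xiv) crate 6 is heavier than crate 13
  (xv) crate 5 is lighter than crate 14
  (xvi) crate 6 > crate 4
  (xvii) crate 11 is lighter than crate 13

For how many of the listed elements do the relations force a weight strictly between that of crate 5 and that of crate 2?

Chaining upward from crate 2 reaches: crate 4, crate 13, crate 6, crate 9, crate 14.
Chaining downward from crate 5 reaches: crate 15, crate 11, crate 12, crate 4.
Strictly between crate 2 and crate 5 are those in both lists: crate 4 — 1 element.

1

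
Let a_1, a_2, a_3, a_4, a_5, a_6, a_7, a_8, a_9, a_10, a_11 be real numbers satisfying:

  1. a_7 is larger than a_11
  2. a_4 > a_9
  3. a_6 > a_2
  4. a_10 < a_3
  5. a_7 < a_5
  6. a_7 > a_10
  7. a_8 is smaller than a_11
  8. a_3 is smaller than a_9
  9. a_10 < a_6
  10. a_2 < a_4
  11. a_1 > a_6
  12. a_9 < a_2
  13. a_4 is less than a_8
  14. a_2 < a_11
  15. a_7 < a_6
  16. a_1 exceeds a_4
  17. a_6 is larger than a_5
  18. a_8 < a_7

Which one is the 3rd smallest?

a_9

Piecing the relations together gives one ordering: a_10 < a_3 < a_9 < a_2 < a_4 < a_8 < a_11 < a_7 < a_5 < a_6 < a_1.
Counting 3 from the smallest end gives a_9.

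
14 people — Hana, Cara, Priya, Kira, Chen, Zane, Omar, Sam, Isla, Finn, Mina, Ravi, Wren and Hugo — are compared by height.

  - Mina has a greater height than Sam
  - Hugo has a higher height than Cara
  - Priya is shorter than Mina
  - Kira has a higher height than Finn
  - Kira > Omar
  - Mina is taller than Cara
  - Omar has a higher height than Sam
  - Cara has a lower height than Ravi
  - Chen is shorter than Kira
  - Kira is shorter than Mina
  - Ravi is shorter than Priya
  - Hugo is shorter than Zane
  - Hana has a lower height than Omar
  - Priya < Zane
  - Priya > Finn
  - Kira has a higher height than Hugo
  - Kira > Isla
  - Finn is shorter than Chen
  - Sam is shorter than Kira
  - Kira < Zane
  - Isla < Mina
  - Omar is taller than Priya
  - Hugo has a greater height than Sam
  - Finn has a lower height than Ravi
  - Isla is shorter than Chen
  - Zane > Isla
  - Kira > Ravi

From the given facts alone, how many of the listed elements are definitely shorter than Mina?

11

From Mina the given relations immediately reach Cara, Sam, Isla, Priya, Kira.
From those, Finn, Hugo, Chen, Ravi, Omar — 10 in total.
From those, Hana — 11 in total.
No other element is forced below Mina by the given relations, so the count is 11.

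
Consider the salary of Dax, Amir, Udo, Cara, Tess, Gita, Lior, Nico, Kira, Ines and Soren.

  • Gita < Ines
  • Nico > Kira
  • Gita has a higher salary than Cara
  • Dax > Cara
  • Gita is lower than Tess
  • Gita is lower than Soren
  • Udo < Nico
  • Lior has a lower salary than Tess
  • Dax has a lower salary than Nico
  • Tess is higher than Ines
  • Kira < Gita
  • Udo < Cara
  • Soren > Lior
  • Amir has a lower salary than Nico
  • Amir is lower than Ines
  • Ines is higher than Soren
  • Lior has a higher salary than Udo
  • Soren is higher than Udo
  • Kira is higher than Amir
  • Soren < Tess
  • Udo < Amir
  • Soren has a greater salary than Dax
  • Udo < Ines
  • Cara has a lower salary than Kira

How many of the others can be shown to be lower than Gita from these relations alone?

From Gita the given relations immediately reach Cara, Kira.
From those, Udo, Amir — 4 in total.
Nothing else is reachable below Gita; 4 in all.

4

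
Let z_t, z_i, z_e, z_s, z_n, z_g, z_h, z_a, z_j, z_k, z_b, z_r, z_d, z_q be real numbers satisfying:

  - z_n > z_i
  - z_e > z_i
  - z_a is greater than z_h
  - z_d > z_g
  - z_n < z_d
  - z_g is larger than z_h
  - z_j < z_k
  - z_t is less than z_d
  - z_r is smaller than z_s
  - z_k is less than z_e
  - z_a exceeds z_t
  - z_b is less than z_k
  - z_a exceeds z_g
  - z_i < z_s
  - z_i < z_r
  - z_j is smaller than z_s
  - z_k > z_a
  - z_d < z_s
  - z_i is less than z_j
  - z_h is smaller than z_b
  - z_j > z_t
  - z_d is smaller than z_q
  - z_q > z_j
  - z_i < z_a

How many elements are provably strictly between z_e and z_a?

The relations place z_a below z_e. An element lies strictly between them when it is forced above z_a and also forced below z_e.
Above z_a: {z_k}. Below z_e: {z_i, z_t, z_h, z_b, z_g, z_j, z_k}.
Intersection: {z_k} — 1.

1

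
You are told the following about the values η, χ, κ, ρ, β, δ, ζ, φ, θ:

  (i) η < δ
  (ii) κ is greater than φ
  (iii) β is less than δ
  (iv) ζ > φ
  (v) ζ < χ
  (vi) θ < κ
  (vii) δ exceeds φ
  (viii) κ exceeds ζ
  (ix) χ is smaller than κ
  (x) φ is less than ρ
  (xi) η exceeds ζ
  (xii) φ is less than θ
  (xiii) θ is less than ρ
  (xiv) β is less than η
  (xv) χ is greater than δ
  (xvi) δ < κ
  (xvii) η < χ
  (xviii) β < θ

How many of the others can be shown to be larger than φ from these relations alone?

From φ the given relations immediately reach θ, ζ, ρ, δ, κ.
From those, η, χ — 7 in total.
No other element is forced above φ by the given relations, so the count is 7.

7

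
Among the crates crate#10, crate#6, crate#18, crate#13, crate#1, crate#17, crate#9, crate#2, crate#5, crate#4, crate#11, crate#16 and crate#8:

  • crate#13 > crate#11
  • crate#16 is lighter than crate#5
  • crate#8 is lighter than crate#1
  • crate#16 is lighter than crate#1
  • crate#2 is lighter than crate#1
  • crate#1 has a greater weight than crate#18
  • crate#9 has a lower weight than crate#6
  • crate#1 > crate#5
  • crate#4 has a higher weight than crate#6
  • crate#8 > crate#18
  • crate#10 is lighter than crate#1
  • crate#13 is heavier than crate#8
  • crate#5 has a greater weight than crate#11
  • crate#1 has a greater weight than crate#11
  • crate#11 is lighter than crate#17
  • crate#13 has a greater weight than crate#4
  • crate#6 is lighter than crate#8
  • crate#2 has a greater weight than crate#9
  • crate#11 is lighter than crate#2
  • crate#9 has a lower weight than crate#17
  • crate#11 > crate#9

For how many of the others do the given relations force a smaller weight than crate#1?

9

From crate#1 the given relations immediately reach crate#18, crate#11, crate#8, crate#10, crate#16, crate#2, crate#5.
From those, crate#9, crate#6 — 9 in total.
Nothing else is reachable below crate#1; 9 in all.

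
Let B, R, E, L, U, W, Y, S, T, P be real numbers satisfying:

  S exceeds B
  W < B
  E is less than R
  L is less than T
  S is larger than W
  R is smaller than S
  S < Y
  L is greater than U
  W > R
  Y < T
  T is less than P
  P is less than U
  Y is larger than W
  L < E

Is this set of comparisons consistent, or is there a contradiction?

inconsistent

Chaining the given relations yields P < U < L < E < R < W < B < S < Y < T, so P < T. But one relation states T < P. These cannot both hold.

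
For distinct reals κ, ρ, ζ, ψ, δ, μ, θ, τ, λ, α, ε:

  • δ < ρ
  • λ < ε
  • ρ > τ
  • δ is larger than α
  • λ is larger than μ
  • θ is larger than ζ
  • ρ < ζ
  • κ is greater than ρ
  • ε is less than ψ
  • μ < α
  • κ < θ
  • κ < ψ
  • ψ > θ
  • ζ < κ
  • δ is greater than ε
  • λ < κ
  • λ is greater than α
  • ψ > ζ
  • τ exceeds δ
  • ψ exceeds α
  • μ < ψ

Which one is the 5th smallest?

δ

The consecutive relations fix a unique order: μ < α < λ < ε < δ < τ < ρ < ζ < κ < θ < ψ.
The 5th smallest is δ.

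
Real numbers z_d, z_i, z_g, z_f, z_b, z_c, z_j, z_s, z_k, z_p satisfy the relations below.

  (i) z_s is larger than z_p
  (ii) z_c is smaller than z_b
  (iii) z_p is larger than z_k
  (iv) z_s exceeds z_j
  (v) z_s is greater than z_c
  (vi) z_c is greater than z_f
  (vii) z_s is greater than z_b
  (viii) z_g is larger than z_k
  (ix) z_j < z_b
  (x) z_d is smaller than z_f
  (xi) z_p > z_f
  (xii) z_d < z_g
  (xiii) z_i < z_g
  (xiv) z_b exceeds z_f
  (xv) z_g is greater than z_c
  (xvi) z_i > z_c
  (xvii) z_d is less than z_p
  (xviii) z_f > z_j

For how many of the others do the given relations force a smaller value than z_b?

4

Directly below z_b: z_j, z_f, z_c.
One step further: z_d (4 so far).
No other element is forced below z_b by the given relations, so the count is 4.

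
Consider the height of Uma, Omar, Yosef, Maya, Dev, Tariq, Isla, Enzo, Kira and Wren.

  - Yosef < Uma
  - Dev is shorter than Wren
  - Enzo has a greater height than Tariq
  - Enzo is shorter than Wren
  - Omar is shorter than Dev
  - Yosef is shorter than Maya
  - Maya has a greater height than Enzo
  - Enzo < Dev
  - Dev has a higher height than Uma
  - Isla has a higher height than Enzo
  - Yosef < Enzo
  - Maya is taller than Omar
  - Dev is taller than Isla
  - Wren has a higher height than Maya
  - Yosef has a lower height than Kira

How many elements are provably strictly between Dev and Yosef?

3

The relations place Yosef below Dev. An element lies strictly between them when it is forced above Yosef and also forced below Dev.
Above Yosef: {Enzo, Uma, Isla, Maya, Kira, Wren}. Below Dev: {Tariq, Omar, Enzo, Uma, Isla}.
Intersection: {Enzo, Uma, Isla} — 3.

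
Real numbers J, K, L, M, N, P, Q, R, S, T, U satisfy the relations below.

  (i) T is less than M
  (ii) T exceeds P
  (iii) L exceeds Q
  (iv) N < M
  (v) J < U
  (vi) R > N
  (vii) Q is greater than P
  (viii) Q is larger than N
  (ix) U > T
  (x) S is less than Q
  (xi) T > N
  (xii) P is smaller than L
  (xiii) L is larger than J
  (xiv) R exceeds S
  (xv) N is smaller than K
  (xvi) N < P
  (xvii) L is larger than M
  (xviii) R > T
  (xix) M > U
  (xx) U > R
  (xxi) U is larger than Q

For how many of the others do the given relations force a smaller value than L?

9

From L the given relations immediately reach P, Q, J, M.
From those, N, S, T, U — 8 in total.
From those, R — 9 in total.
No other element is forced below L by the given relations, so the count is 9.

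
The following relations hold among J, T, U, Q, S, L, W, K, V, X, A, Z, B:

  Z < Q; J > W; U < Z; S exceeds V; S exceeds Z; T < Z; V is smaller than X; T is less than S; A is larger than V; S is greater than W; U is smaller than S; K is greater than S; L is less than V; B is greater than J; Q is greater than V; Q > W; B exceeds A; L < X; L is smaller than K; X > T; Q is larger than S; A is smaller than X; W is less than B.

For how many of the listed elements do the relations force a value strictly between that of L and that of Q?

The relations place L below Q. An element lies strictly between them when it is forced above L and also forced below Q.
Above L: {V, A, B, X, S, K}. Below Q: {T, W, V, U, Z, S}.
Intersection: {V, S} — 2.

2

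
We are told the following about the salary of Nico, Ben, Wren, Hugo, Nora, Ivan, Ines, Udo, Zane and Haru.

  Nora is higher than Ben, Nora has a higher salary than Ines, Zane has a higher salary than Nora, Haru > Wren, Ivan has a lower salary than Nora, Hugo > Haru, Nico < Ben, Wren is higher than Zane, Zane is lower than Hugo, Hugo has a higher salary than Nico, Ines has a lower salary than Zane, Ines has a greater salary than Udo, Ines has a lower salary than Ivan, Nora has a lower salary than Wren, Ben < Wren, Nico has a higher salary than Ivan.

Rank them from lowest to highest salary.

The consecutive links are each given: Udo < Ines; Ines < Ivan; Ivan < Nico; Nico < Ben; Ben < Nora; Nora < Zane; Zane < Wren; Wren < Haru; Haru < Hugo.

Udo < Ines < Ivan < Nico < Ben < Nora < Zane < Wren < Haru < Hugo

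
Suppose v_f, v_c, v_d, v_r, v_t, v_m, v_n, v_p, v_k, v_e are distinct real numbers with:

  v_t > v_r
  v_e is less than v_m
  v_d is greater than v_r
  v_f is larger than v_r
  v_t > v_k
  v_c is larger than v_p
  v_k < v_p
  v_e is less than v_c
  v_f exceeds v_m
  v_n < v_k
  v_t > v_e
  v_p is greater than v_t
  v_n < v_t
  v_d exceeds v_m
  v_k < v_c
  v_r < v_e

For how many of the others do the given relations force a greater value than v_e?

The elements the relations force above v_e are v_m, v_t, v_f, v_d, v_p, v_c — no chain reaches any other.
That is 6.

6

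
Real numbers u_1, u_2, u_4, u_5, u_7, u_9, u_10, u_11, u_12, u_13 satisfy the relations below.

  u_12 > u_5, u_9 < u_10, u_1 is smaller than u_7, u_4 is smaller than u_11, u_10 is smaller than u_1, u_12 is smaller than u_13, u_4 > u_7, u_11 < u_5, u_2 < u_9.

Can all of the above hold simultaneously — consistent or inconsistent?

consistent

The single ordering u_2 < u_9 < u_10 < u_1 < u_7 < u_4 < u_11 < u_5 < u_12 < u_13 satisfies every listed relation, so no contradiction arises.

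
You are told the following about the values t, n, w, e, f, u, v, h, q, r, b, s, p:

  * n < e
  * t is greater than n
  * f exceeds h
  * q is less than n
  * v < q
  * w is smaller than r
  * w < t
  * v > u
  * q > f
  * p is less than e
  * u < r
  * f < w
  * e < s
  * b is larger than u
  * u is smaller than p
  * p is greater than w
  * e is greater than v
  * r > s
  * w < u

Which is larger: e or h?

e

Following the relations from h: h < f < w < u < v < q < n < e.
So h < e; e is the larger of the two.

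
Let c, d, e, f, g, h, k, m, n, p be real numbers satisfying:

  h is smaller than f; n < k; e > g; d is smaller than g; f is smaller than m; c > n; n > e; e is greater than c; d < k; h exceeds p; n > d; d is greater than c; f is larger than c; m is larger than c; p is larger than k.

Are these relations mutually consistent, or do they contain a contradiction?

Chaining the given relations yields c < d < g < e < n, so c < n. But one relation states n < c. These cannot both hold.

inconsistent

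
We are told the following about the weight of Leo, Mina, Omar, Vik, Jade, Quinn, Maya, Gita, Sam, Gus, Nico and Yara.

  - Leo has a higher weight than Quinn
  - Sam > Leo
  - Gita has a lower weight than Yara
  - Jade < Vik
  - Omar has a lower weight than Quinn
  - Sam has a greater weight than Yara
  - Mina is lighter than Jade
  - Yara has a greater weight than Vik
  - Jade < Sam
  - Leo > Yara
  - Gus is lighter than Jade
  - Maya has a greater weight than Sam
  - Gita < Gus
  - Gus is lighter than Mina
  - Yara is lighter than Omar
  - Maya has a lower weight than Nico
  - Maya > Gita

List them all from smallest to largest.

Nothing is placed below Gita, so it is least; from there Gita < Gus; Gus < Mina; Mina < Jade; Jade < Vik; Vik < Yara; Yara < Omar; Omar < Quinn; Quinn < Leo; Leo < Sam; Sam < Maya; Maya < Nico, each given directly.

Gita < Gus < Mina < Jade < Vik < Yara < Omar < Quinn < Leo < Sam < Maya < Nico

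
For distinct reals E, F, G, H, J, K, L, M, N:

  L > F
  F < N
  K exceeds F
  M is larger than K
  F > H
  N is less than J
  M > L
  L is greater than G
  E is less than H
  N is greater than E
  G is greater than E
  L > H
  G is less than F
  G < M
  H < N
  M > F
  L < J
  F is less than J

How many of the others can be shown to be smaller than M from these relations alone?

The elements the relations force below M are E, H, G, F, L, K — no chain reaches any other.
That is 6.

6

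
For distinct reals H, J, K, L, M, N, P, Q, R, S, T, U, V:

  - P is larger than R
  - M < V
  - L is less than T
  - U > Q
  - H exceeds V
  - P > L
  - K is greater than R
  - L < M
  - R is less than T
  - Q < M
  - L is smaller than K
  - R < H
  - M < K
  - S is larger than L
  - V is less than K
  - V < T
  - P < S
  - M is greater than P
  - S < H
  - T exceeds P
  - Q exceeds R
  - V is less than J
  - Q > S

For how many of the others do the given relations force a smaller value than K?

7

The elements the relations force below K are L, R, P, S, Q, M, V — no chain reaches any other.
That is 7.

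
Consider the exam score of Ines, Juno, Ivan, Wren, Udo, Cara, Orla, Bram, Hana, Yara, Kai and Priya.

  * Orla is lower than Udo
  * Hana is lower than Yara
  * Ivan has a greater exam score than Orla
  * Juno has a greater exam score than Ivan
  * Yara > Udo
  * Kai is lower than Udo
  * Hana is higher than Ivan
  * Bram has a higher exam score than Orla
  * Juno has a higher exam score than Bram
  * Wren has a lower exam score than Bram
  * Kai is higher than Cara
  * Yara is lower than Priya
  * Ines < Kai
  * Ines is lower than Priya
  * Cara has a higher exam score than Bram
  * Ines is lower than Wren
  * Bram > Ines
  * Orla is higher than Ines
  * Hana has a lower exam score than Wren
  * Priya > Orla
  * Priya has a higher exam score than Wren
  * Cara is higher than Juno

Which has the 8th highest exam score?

The consecutive relations fix a unique order: Ines < Orla < Ivan < Hana < Wren < Bram < Juno < Cara < Kai < Udo < Yara < Priya.
Counting 8 from the largest end gives Wren.

Wren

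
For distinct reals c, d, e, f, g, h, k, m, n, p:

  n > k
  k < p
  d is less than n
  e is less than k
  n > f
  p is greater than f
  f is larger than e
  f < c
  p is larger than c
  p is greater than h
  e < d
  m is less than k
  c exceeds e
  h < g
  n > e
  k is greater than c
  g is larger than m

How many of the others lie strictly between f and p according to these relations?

2

Chaining upward from f reaches: c, k, n.
Chaining downward from p reaches: e, m, h, c, k.
Strictly between f and p are those in both lists: c, k — 2 elements.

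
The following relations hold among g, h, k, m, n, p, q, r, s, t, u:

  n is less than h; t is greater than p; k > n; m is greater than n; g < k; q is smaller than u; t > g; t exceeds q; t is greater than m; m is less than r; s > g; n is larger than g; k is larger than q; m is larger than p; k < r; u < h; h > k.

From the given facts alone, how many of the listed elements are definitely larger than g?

7

Directly above g: n, s, k, t.
One step further: m, r, h (7 so far).
Nothing else is reachable above g; 7 in all.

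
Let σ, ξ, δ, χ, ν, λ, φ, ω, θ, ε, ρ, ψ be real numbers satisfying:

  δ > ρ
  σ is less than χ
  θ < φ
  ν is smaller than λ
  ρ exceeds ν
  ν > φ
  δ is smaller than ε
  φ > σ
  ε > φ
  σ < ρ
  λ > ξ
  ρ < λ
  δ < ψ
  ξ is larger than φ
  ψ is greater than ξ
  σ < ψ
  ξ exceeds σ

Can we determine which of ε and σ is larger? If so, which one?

ε

Link the given pairs in sequence: σ < φ; φ < ν; ν < ρ; ρ < δ; δ < ε.
Chaining these gives σ < φ < ν < ρ < δ < ε.
So ε is larger.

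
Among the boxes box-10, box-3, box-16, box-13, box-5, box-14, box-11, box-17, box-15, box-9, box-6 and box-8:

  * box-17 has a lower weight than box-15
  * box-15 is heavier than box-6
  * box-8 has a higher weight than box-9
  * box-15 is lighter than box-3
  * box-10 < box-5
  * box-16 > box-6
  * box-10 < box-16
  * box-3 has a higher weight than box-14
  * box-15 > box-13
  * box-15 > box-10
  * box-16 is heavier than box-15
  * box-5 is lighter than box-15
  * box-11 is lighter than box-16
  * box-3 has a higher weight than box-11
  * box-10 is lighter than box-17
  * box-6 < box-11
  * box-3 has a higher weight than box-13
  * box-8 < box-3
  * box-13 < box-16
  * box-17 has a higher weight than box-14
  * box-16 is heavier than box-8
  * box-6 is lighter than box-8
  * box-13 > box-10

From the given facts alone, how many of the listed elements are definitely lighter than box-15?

The elements the relations force below box-15 are box-10, box-13, box-14, box-5, box-17, box-6 — no chain reaches any other.
That is 6.

6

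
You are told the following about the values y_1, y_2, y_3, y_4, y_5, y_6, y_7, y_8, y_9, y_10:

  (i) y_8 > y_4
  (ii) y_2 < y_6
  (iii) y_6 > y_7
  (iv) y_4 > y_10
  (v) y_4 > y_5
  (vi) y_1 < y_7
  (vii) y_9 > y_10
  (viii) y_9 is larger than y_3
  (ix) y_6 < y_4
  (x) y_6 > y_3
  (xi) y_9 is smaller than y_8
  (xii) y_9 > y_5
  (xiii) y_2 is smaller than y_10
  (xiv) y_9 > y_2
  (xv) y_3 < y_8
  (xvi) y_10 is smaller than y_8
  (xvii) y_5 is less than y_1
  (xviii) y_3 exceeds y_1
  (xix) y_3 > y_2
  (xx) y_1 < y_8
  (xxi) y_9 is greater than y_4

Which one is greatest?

y_5 is not greatest since y_5 < y_9; y_1 is not greatest since y_1 < y_8; y_2 is not greatest since y_2 < y_9; y_10 is not greatest since y_10 < y_4; y_3 is not greatest since y_3 < y_8; y_7 is not greatest since y_7 < y_6; y_6 is not greatest since y_6 < y_4; y_4 is not greatest since y_4 < y_8; y_9 is not greatest since y_9 < y_8.
Only y_8 has nothing above it, so y_8 is the greatest.

y_8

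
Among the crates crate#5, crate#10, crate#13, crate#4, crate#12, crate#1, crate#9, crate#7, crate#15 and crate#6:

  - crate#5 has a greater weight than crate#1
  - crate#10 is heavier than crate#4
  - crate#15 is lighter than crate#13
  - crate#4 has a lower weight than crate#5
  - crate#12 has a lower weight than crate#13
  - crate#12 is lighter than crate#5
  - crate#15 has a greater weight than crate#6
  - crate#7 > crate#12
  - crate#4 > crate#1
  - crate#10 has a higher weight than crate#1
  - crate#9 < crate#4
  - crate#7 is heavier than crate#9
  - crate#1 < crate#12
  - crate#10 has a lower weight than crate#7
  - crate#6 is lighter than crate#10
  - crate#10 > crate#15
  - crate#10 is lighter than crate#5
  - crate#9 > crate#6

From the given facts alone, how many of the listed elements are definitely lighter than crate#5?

From crate#5 the given relations immediately reach crate#1, crate#4, crate#12, crate#10.
From those, crate#6, crate#9, crate#15 — 7 in total.
No other element is forced below crate#5 by the given relations, so the count is 7.

7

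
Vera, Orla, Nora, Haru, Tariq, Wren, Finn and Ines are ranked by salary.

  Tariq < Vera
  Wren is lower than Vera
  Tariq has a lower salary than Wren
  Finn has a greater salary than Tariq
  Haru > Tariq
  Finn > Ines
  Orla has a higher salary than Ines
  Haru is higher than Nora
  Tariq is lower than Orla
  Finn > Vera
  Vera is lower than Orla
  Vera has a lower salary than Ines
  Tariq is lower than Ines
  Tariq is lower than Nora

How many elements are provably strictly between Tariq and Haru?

Chaining upward from Tariq reaches: Wren, Vera, Nora, Ines, Finn, Orla.
Chaining downward from Haru reaches: Nora.
Strictly between Tariq and Haru are those in both lists: Nora — 1 element.

1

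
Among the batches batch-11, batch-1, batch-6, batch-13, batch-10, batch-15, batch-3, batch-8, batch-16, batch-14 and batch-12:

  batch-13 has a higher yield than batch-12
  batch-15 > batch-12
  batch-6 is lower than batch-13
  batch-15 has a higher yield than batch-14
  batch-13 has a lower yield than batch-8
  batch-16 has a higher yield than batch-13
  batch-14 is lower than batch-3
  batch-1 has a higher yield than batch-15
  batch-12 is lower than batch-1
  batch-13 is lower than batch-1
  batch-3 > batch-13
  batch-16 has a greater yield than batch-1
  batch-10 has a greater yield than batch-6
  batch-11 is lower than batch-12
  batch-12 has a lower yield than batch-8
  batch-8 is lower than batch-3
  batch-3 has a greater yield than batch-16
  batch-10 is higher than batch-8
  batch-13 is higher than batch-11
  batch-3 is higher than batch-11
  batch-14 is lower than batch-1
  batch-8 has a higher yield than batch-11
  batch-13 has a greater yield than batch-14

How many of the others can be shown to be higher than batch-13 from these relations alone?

Directly above batch-13: batch-8, batch-1, batch-16, batch-3.
One step further: batch-10 (5 so far).
No other element is forced above batch-13 by the given relations, so the count is 5.

5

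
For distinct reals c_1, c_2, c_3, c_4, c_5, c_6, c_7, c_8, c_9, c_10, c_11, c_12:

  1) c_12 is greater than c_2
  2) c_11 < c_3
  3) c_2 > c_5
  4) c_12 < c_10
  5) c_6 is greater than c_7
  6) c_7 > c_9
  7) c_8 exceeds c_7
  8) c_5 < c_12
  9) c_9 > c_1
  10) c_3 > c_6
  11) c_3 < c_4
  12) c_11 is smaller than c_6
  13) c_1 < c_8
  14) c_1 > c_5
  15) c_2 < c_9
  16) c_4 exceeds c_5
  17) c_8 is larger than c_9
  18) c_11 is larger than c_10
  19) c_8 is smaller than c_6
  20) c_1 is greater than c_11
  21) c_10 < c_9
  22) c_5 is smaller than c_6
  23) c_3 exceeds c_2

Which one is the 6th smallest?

c_1

Piecing the relations together gives one ordering: c_5 < c_2 < c_12 < c_10 < c_11 < c_1 < c_9 < c_7 < c_8 < c_6 < c_3 < c_4.
Counting 6 from the smallest end gives c_1.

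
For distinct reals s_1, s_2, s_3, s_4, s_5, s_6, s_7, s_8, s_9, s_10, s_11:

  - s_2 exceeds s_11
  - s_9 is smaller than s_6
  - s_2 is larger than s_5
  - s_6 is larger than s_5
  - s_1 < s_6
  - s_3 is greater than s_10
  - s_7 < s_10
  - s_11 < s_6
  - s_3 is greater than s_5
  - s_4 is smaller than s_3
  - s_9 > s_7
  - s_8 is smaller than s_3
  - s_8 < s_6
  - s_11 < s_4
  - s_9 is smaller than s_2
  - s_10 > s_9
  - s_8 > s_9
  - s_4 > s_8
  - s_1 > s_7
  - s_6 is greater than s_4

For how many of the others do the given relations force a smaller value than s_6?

7

Directly below s_6: s_11, s_5, s_9, s_8, s_1, s_4.
One step further: s_7 (7 so far).
No other element is forced below s_6 by the given relations, so the count is 7.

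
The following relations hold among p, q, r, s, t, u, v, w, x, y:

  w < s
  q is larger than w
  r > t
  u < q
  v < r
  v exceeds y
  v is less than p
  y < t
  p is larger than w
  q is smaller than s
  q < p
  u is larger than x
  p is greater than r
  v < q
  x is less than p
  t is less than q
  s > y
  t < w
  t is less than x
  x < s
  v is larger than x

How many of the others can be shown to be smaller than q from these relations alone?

6

Directly below q: t, u, v, w.
One step further: y, x (6 so far).
Nothing else is reachable below q; 6 in all.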